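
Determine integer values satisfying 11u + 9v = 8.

Step 1: Check solvability.
gcd(11, 9) = 1
Since 1 divides 8, solutions exist.

Step 2: Apply extended Euclidean algorithm to find gcd.
We find integers such that 11*x0 + 9*y0 = 1

Step 3: Scale the particular solution.
Multiply by 8/1 = 8:
u = -32, v = 40

Step 4: Verify.
11*(-32) + 9*(40) = 8 = 8 ✓

u = -32, v = 40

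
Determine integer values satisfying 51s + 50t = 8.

Step 1: Check solvability.
gcd(51, 50) = 1
Since 1 divides 8, solutions exist.

Step 2: Apply extended Euclidean algorithm to find gcd.
We find integers such that 51*x0 + 50*y0 = 1

Step 3: Scale the particular solution.
Multiply by 8/1 = 8:
s = 8, t = -8

Step 4: Verify.
51*(8) + 50*(-8) = 8 = 8 ✓

s = 8, t = -8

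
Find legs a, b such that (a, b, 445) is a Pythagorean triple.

We need a² + b² = 445² = 198025.
Trying: 437² + 84² = 190969 + 7056 = 198025 ✓

(437, 84, 445)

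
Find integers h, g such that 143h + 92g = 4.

Step 1: Check solvability.
gcd(143, 92) = 1
Since 1 divides 4, solutions exist.

Step 2: Apply extended Euclidean algorithm to find gcd.
We find integers such that 143*x0 + 92*y0 = 1

Step 3: Scale the particular solution.
Multiply by 4/1 = 4:
h = -36, g = 56

Step 4: Verify.
143*(-36) + 92*(56) = 4 = 4 ✓

h = -36, g = 56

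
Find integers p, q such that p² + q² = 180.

We need to find integers p, q > 0 such that p² + q² = 180.
Trying p = 6: q² = 180 - 6² = 180 - 36 = 144
q = 12
Check: 6² + 12² = 36 + 144 = 180 ✓

180 = 6² + 12²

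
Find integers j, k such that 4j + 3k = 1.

Step 1: Check solvability.
gcd(4, 3) = 1
Since 1 divides 1, solutions exist.

Step 2: Apply extended Euclidean algorithm to find gcd.
We find integers such that 4*x0 + 3*y0 = 1

Step 3: Scale the particular solution.
Multiply by 1/1 = 1:
j = 1, k = -1

Step 4: Verify.
4*(1) + 3*(-1) = 1 = 1 ✓

j = 1, k = -1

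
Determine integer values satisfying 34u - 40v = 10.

Step 1: Check solvability.
gcd(34, 40) = 2
Since 2 divides 10, solutions exist.

Step 2: Apply extended Euclidean algorithm to find gcd.
We find integers such that 34*x0 + 40*y0 = 2

Step 3: Scale the particular solution.
Multiply by 10/2 = 5:
u = -35, v = -30

Step 4: Verify.
34*(-35) - 40*(-30) = 10 = 10 ✓

u = -35, v = -30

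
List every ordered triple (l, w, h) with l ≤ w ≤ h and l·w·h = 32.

Iterate l from 1 to ⌊32^(1/3)⌋. For each l dividing 32, iterate w ≥ l with w dividing 32/l, and set h = 32/(l·w).
Triples found (5): (1×1×32), (1×2×16), (1×4×8), (2×2×8), (2×4×4)

(1×1×32), (1×2×16), (1×4×8), (2×2×8), (2×4×4)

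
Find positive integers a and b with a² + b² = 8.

We need to find integers a, b > 0 such that a² + b² = 8.
Trying a = 2: b² = 8 - 2² = 8 - 4 = 4
b = 2
Check: 2² + 2² = 4 + 4 = 8 ✓

8 = 2² + 2²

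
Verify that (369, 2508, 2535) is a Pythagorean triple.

Compute a² + b² = 369² + 2508² = 136161 + 6290064 = 6426225
Compute c² = 2535² = 6426225
Since 6426225 = 6426225, confirmed.

Yes, it is a Pythagorean triple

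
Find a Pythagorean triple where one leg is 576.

We need the other leg and hypotenuse such that 576² + x² = c².
Take x = 5168, c = 5200: 576² + 5168² = 331776 + 26708224 = 27040000 = 5200² ✓
Triple: (5168, 576, 5200)

(5168, 576, 5200)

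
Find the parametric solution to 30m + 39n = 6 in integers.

Step 1: Compute gcd(30, 39) = 3.
Since 3 divides 6, solutions exist.

Step 2: Find a particular solution using extended Euclidean algorithm.
We get m₀ = 8, n₀ = -6.
Check: 30*8 + 39*-6 = 6 = 6 ✓

Step 3: Write the general solution.
m = 8 + (39/3)t = 8 + 13t
n = -6 - (30/3)t = -6 - 10t
for any integer t.

m = 8 + 13t, n = -6 - 10t for integer t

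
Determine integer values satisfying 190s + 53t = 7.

Step 1: Check solvability.
gcd(190, 53) = 1
Since 1 divides 7, solutions exist.

Step 2: Apply extended Euclidean algorithm to find gcd.
We find integers such that 190*x0 + 53*y0 = 1

Step 3: Scale the particular solution.
Multiply by 7/1 = 7:
s = 84, t = -301

Step 4: Verify.
190*(84) + 53*(-301) = 7 = 7 ✓

s = 84, t = -301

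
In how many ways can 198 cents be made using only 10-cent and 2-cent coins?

We need non-negative integers (x, y) with 10x + 2y = 198.
For each x from 0 to 19, check if (198 - 10x) is a non-negative multiple of 2.
Solutions (x, y): (0,99), (1,94), (2,89), (3,84), ...
Count: 20

20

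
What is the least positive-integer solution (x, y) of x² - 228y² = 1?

We seek the smallest positive integers (x, y) with x² - 228y² = 1, i.e., x² = 228y² + 1.
Try successive y values:
y = 1: x² = 228·1² + 1 = 229, not a perfect square
y = 2: x² = 228·2² + 1 = 913, not a perfect square
y = 3: x² = 228·3² + 1 = 2053, not a perfect square
... continuing the search (or via continued fractions) ...
y = 10: x² = 228·10² + 1 = 22801, x = 151 ✓

Verify: 151² - 228·10² = 22801 - 22800 = 1 ✓

x = 151, y = 10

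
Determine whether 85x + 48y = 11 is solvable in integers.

Step 1: Compute gcd(85, 48).
gcd(85, 48) = 1

Step 2: Check divisibility.
Does 1 divide 11? 11 = 1 x 11, so yes.

By the theorem on linear Diophantine equations, 85x + 48y = 11 has integer solutions if and only if gcd(85, 48) divides 11. Since 1 | 11, solutions exist.

Yes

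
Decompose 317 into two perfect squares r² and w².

We need to find integers r, w > 0 such that r² + w² = 317.
Trying r = 11: w² = 317 - 11² = 317 - 121 = 196
w = 14
Check: 11² + 14² = 121 + 196 = 317 ✓

317 = 11² + 14²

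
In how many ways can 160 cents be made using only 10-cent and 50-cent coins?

We need non-negative integers (x, y) with 10x + 50y = 160.
For each x from 0 to 16, check if (160 - 10x) is a non-negative multiple of 50.
Solutions (x, y): (1,3), (6,2), (11,1), (16,0)
Count: 4

4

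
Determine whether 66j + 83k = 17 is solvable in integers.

Step 1: Compute gcd(66, 83).
gcd(66, 83) = 1

Step 2: Check divisibility.
Does 1 divide 17? 17 = 1 x 17, so yes.

By the theorem on linear Diophantine equations, 66j + 83k = 17 has integer solutions if and only if gcd(66, 83) divides 17. Since 1 | 17, solutions exist.

Yes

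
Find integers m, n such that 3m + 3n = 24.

Step 1: Check solvability.
gcd(3, 3) = 3
Since 3 divides 24, solutions exist.

Step 2: Apply extended Euclidean algorithm to find gcd.
We find integers such that 3*x0 + 3*y0 = 3

Step 3: Scale the particular solution.
Multiply by 24/3 = 8:
m = 0, n = 8

Step 4: Verify.
3*(0) + 3*(8) = 24 = 24 ✓

m = 0, n = 8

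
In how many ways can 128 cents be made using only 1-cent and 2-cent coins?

We need non-negative integers (x, y) with 1x + 2y = 128.
For each x from 0 to 128, check if (128 - 1x) is a non-negative multiple of 2.
Solutions (x, y): (0,64), (2,63), (4,62), (6,61), ...
Count: 65

65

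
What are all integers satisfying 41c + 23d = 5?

Step 1: Compute gcd(41, 23) = 1.
Since 1 divides 5, solutions exist.

Step 2: Find a particular solution using extended Euclidean algorithm.
We get c₀ = 45, d₀ = -80.
Check: 41*45 + 23*-80 = 5 = 5 ✓

Step 3: Write the general solution.
c = 45 + (23/1)t = 45 + 23t
d = -80 - (41/1)t = -80 - 41t
for any integer t.

c = 45 + 23t, d = -80 - 41t for integer t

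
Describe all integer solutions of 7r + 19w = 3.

Step 1: Compute gcd(7, 19) = 1.
Since 1 divides 3, solutions exist.

Step 2: Find a particular solution using extended Euclidean algorithm.
We get r₀ = -24, w₀ = 9.
Check: 7*-24 + 19*9 = 3 = 3 ✓

Step 3: Write the general solution.
r = -24 + (19/1)t = -24 + 19t
w = 9 - (7/1)t = 9 - 7t
for any integer t.

r = -24 + 19t, w = 9 - 7t for integer t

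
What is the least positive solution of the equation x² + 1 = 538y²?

We need x² = 538y² - 1. Try successive y:
y = 1: x² = 538·1² - 1 = 537, not a perfect square
y = 2: x² = 538·2² - 1 = 2151, not a perfect square
y = 3: x² = 538·3² - 1 = 4841, not a perfect square
...
y = 2977: x² = 538·2977² - 1 = 4768040601 = 69051² ✓
Check: 69051² - 538·2977² = 4768040601 - 4768040602 = -1 ✓

x = 69051, y = 2977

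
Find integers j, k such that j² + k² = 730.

We need to find integers j, k > 0 such that j² + k² = 730.
Trying j = 1: k² = 730 - 1² = 730 - 1 = 729
k = 27
Check: 1² + 27² = 1 + 729 = 730 ✓

730 = 1² + 27²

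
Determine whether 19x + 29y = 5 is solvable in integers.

Step 1: Compute gcd(19, 29).
gcd(19, 29) = 1

Step 2: Check divisibility.
Does 1 divide 5? 5 = 1 x 5, so yes.

By the theorem on linear Diophantine equations, 19x + 29y = 5 has integer solutions if and only if gcd(19, 29) divides 5. Since 1 | 5, solutions exist.

Yes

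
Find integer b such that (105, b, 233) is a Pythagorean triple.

b² = c² - a² = 233² - 105² = 54289 - 11025 = 43264
b = sqrt(43264) = 208

208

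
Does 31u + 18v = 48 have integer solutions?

Step 1: Compute gcd(31, 18).
gcd(31, 18) = 1

Step 2: Check divisibility.
Does 1 divide 48? 48 = 1 x 48, so yes.

By the theorem on linear Diophantine equations, 31u + 18v = 48 has integer solutions if and only if gcd(31, 18) divides 48. Since 1 | 48, solutions exist.

Yes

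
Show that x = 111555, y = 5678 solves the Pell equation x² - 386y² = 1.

Compute x² = 111555² = 12444518025
Compute 386y² = 386·5678² = 386·32239684 = 12444518024
x² - 386y² = 12444518025 - 12444518024 = 1
Since this equals 1, (111555, 5678) is a solution.

Yes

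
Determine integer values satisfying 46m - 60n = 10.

Step 1: Check solvability.
gcd(46, 60) = 2
Since 2 divides 10, solutions exist.

Step 2: Apply extended Euclidean algorithm to find gcd.
We find integers such that 46*x0 + 60*y0 = 2

Step 3: Scale the particular solution.
Multiply by 10/2 = 5:
m = -65, n = -50

Step 4: Verify.
46*(-65) - 60*(-50) = 10 = 10 ✓

m = -65, n = -50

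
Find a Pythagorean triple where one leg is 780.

We need the other leg and hypotenuse such that 780² + x² = c².
Take x = 451, c = 901: 780² + 451² = 608400 + 203401 = 811801 = 901² ✓
Triple: (451, 780, 901)

(451, 780, 901)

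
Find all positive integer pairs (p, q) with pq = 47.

The positive divisors of 47 are: 1, 47.
Each divisor d gives the pair (d, 47/d):
(1, 47), (47, 1)

(1, 47), (47, 1)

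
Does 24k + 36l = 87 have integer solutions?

Step 1: Compute gcd(24, 36).
gcd(24, 36) = 12

Step 2: Check divisibility.
Does 12 divide 87? 87 = 12 x 7 + 3, so no.

By the theorem on linear Diophantine equations, 24k + 36l = 87 has integer solutions if and only if gcd(24, 36) divides 87. Since 12 does not divide 87, no solutions exist.

No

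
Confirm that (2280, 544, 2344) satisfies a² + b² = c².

Compute a² + b² = 2280² + 544² = 5198400 + 295936 = 5494336
Compute c² = 2344² = 5494336
Since 5494336 = 5494336, confirmed.

Yes, it is a Pythagorean triple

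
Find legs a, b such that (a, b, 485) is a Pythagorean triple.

We need a² + b² = 485² = 235225.
Trying: 483² + 44² = 233289 + 1936 = 235225 ✓

(483, 44, 485)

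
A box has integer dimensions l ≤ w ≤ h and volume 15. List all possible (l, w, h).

Iterate l from 1 to ⌊15^(1/3)⌋. For each l dividing 15, iterate w ≥ l with w dividing 15/l, and set h = 15/(l·w).
Triples found (2): (1×1×15), (1×3×5)

(1×1×15), (1×3×5)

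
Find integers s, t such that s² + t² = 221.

We need to find integers s, t > 0 such that s² + t² = 221.
Trying s = 5: t² = 221 - 5² = 221 - 25 = 196
t = 14
Check: 5² + 14² = 25 + 196 = 221 ✓

221 = 5² + 14²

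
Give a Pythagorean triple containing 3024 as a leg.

We need the other leg and hypotenuse such that 3024² + x² = c².
Take x = 110, c = 3026: 3024² + 110² = 9144576 + 12100 = 9156676 = 3026² ✓
Triple: (110, 3024, 3026)

(110, 3024, 3026)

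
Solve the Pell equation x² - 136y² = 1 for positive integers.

We seek the smallest positive integers (x, y) with x² - 136y² = 1, i.e., x² = 136y² + 1.
Try successive y values:
y = 1: x² = 136·1² + 1 = 137, not a perfect square
y = 2: x² = 136·2² + 1 = 545, not a perfect square
y = 3: x² = 136·3² + 1 = 1225, x = 35 ✓

Verify: 35² - 136·3² = 1225 - 1224 = 1 ✓

x = 35, y = 3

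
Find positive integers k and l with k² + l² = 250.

We need to find integers k, l > 0 such that k² + l² = 250.
Trying k = 5: l² = 250 - 5² = 250 - 25 = 225
l = 15
Check: 5² + 15² = 25 + 225 = 250 ✓

250 = 5² + 15²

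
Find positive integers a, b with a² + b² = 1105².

We need a² + b² = 1105² = 1221025.
Trying: 47² + 1104² = 2209 + 1218816 = 1221025 ✓

(47, 1104, 1105)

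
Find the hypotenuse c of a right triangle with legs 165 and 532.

c² = a² + b² = 165² + 532² = 27225 + 283024 = 310249
c = 557

557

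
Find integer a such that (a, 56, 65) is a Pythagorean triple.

a² = c² - b² = 65² - 56² = 4225 - 3136 = 1089
a = sqrt(1089) = 33

33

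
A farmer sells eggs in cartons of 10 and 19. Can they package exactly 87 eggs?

We need non-negative a, b with 10a + 19b = 87.
gcd(10, 19) = 1 divides 87.
Try a = 3: 19b = 87 - 30 = 57, so b = 3.
One way: 3 cartons of 10 and 3 cartons of 19.

Yes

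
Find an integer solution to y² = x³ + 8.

Try small integer x values and check whether x³ + 8 is a perfect square.
x = 1: x³ + 8 = 1³ + 8 = 1 + 8 = 9
Is 9 a perfect square? 3² = 9 ✓
So (x, y) = (1, -3) is a solution.

x = 1, y = -3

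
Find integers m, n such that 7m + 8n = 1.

Step 1: Check solvability.
gcd(7, 8) = 1
Since 1 divides 1, solutions exist.

Step 2: Apply extended Euclidean algorithm to find gcd.
We find integers such that 7*x0 + 8*y0 = 1

Step 3: Scale the particular solution.
Multiply by 1/1 = 1:
m = -1, n = 1

Step 4: Verify.
7*(-1) + 8*(1) = 1 = 1 ✓

m = -1, n = 1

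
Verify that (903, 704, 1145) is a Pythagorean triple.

Compute a² + b² = 903² + 704² = 815409 + 495616 = 1311025
Compute c² = 1145² = 1311025
Since 1311025 = 1311025, confirmed.

Yes, it is a Pythagorean triple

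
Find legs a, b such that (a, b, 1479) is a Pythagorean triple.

We need a² + b² = 1479² = 2187441.
Trying: 465² + 1404² = 216225 + 1971216 = 2187441 ✓

(465, 1404, 1479)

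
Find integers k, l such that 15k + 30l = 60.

Step 1: Check solvability.
gcd(15, 30) = 15
Since 15 divides 60, solutions exist.

Step 2: Apply extended Euclidean algorithm to find gcd.
We find integers such that 15*x0 + 30*y0 = 15

Step 3: Scale the particular solution.
Multiply by 60/15 = 4:
k = 4, l = 0

Step 4: Verify.
15*(4) + 30*(0) = 60 = 60 ✓

k = 4, l = 0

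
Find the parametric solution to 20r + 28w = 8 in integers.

Step 1: Compute gcd(20, 28) = 4.
Since 4 divides 8, solutions exist.

Step 2: Find a particular solution using extended Euclidean algorithm.
We get r₀ = 6, w₀ = -4.
Check: 20*6 + 28*-4 = 8 = 8 ✓

Step 3: Write the general solution.
r = 6 + (28/4)t = 6 + 7t
w = -4 - (20/4)t = -4 - 5t
for any integer t.

r = 6 + 7t, w = -4 - 5t for integer t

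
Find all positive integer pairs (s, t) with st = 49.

The positive divisors of 49 are: 1, 7, 49.
Each divisor d gives the pair (d, 49/d):
(1, 49), (7, 7), (49, 1)

(1, 49), (7, 7), (49, 1)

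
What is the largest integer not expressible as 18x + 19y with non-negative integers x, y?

For two coprime denominations a and b, the Frobenius number (largest value not representable as a non-negative combination) is ab - a - b.
Here gcd(18, 19) = 1, so they are coprime.
F(18, 19) = 18·19 - 18 - 19 = 342 - 37 = 305

305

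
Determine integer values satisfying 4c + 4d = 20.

Step 1: Check solvability.
gcd(4, 4) = 4
Since 4 divides 20, solutions exist.

Step 2: Apply extended Euclidean algorithm to find gcd.
We find integers such that 4*x0 + 4*y0 = 4

Step 3: Scale the particular solution.
Multiply by 20/4 = 5:
c = 0, d = 5

Step 4: Verify.
4*(0) + 4*(5) = 20 = 20 ✓

c = 0, d = 5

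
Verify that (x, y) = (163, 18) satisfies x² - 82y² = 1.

Compute x² = 163² = 26569
Compute 82y² = 82·18² = 82·324 = 26568
x² - 82y² = 26569 - 26568 = 1
Since this equals 1, (163, 18) is a solution.

Yes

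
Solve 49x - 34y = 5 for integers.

Step 1: Check solvability.
gcd(49, 34) = 1
Since 1 divides 5, solutions exist.

Step 2: Apply extended Euclidean algorithm to find gcd.
We find integers such that 49*x0 + 34*y0 = 1

Step 3: Scale the particular solution.
Multiply by 5/1 = 5:
x = -45, y = -65

Step 4: Verify.
49*(-45) - 34*(-65) = 5 = 5 ✓

x = -45, y = -65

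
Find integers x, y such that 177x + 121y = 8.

Step 1: Check solvability.
gcd(177, 121) = 1
Since 1 divides 8, solutions exist.

Step 2: Apply extended Euclidean algorithm to find gcd.
We find integers such that 177*x0 + 121*y0 = 1

Step 3: Scale the particular solution.
Multiply by 8/1 = 8:
x = -432, y = 632

Step 4: Verify.
177*(-432) + 121*(632) = 8 = 8 ✓

x = -432, y = 632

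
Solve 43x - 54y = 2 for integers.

Step 1: Check solvability.
gcd(43, 54) = 1
Since 1 divides 2, solutions exist.

Step 2: Apply extended Euclidean algorithm to find gcd.
We find integers such that 43*x0 + 54*y0 = 1

Step 3: Scale the particular solution.
Multiply by 2/1 = 2:
x = -10, y = -8

Step 4: Verify.
43*(-10) - 54*(-8) = 2 = 2 ✓

x = -10, y = -8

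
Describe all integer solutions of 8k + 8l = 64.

Step 1: Compute gcd(8, 8) = 8.
Since 8 divides 64, solutions exist.

Step 2: Find a particular solution using extended Euclidean algorithm.
We get k₀ = 0, l₀ = 8.
Check: 8*0 + 8*8 = 64 = 64 ✓

Step 3: Write the general solution.
k = 0 + (8/8)t = 0 + 1t
l = 8 - (8/8)t = 8 - 1t
for any integer t.

k = 0 + 1t, l = 8 - 1t for integer t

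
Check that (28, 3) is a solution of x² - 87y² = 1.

Compute x² = 28² = 784
Compute 87y² = 87·3² = 87·9 = 783
x² - 87y² = 784 - 783 = 1
Since this equals 1, (28, 3) is a solution.

Yes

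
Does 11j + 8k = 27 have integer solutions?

Step 1: Compute gcd(11, 8).
gcd(11, 8) = 1

Step 2: Check divisibility.
Does 1 divide 27? 27 = 1 x 27, so yes.

By the theorem on linear Diophantine equations, 11j + 8k = 27 has integer solutions if and only if gcd(11, 8) divides 27. Since 1 | 27, solutions exist.

Yes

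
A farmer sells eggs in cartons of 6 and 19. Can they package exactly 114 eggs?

We need non-negative a, b with 6a + 19b = 114.
gcd(6, 19) = 1 divides 114.
Try a = 0: 19b = 114 - 0 = 114, so b = 6.
One way: 0 cartons of 6 and 6 cartons of 19.

Yes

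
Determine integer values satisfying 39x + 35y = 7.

Step 1: Check solvability.
gcd(39, 35) = 1
Since 1 divides 7, solutions exist.

Step 2: Apply extended Euclidean algorithm to find gcd.
We find integers such that 39*x0 + 35*y0 = 1

Step 3: Scale the particular solution.
Multiply by 7/1 = 7:
x = 63, y = -70

Step 4: Verify.
39*(63) + 35*(-70) = 7 = 7 ✓

x = 63, y = -70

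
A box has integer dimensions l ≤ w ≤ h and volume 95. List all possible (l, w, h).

Iterate l from 1 to ⌊95^(1/3)⌋. For each l dividing 95, iterate w ≥ l with w dividing 95/l, and set h = 95/(l·w).
Triples found (2): (1×1×95), (1×5×19)

(1×1×95), (1×5×19)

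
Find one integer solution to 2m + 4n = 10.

Step 1: Check solvability.
gcd(2, 4) = 2
Since 2 divides 10, solutions exist.

Step 2: Apply extended Euclidean algorithm to find gcd.
We find integers such that 2*x0 + 4*y0 = 2

Step 3: Scale the particular solution.
Multiply by 10/2 = 5:
m = 5, n = 0

Step 4: Verify.
2*(5) + 4*(0) = 10 = 10 ✓

m = 5, n = 0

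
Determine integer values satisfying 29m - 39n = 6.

Step 1: Check solvability.
gcd(29, 39) = 1
Since 1 divides 6, solutions exist.

Step 2: Apply extended Euclidean algorithm to find gcd.
We find integers such that 29*x0 + 39*y0 = 1

Step 3: Scale the particular solution.
Multiply by 6/1 = 6:
m = -24, n = -18

Step 4: Verify.
29*(-24) - 39*(-18) = 6 = 6 ✓

m = -24, n = -18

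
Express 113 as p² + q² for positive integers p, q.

We need to find integers p, q > 0 such that p² + q² = 113.
Trying p = 7: q² = 113 - 7² = 113 - 49 = 64
q = 8
Check: 7² + 8² = 49 + 64 = 113 ✓

113 = 7² + 8²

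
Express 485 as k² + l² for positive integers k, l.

We need to find integers k, l > 0 such that k² + l² = 485.
Trying k = 1: l² = 485 - 1² = 485 - 1 = 484
l = 22
Check: 1² + 22² = 1 + 484 = 485 ✓

485 = 1² + 22²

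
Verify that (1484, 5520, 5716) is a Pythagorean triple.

Compute a² + b² = 1484² + 5520² = 2202256 + 30470400 = 32672656
Compute c² = 5716² = 32672656
Since 32672656 = 32672656, confirmed.

Yes, it is a Pythagorean triple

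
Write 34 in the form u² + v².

We need to find integers u, v > 0 such that u² + v² = 34.
Trying u = 3: v² = 34 - 3² = 34 - 9 = 25
v = 5
Check: 3² + 5² = 9 + 25 = 34 ✓

34 = 3² + 5²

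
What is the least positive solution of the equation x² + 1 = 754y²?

We need x² = 754y² - 1. Try successive y:
y = 1: x² = 754·1² - 1 = 753, not a perfect square
y = 2: x² = 754·2² - 1 = 3015, not a perfect square
y = 3: x² = 754·3² - 1 = 6785, not a perfect square
...
y = 745: x² = 754·745² - 1 = 418488849 = 20457² ✓
Check: 20457² - 754·745² = 418488849 - 418488850 = -1 ✓

x = 20457, y = 745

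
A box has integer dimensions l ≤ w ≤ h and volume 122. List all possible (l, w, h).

Iterate l from 1 to ⌊122^(1/3)⌋. For each l dividing 122, iterate w ≥ l with w dividing 122/l, and set h = 122/(l·w).
Triples found (2): (1×1×122), (1×2×61)

(1×1×122), (1×2×61)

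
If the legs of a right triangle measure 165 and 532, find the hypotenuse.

c² = a² + b² = 165² + 532² = 27225 + 283024 = 310249
c = 557

557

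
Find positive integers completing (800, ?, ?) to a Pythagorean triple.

We need the other leg and hypotenuse such that 800² + x² = c².
Take x = 369, c = 881: 800² + 369² = 640000 + 136161 = 776161 = 881² ✓
Triple: (369, 800, 881)

(369, 800, 881)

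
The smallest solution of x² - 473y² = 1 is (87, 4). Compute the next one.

Solutions to x² - Dy² = 1 are generated by powers of (x₀ + y₀√D).
The next solution satisfies x₁ + y₁√473 = (x₀ + y₀√473)², giving:
x₁ = x₀² + 473y₀² = 87² + 473·4² = 7569 + 7568 = 15137
y₁ = 2x₀y₀ = 2·87·4 = 696

Verify: 15137² - 473·696² = 229128769 - 229128768 = 1 ✓

x = 15137, y = 696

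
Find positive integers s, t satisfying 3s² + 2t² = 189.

Try small values of s and check whether (189 - 3s²)/2 is a perfect square.
s = 3: 3·3² = 27, so 2t² = 189 - 27 = 162, giving t² = 81, t = 9.
Check: 3·3² + 2·9² = 27 + 162 = 189 ✓

s = 3, t = 9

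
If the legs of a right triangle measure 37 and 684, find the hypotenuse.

c² = a² + b² = 37² + 684² = 1369 + 467856 = 469225
c = 685

685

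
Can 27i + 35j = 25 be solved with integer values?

Step 1: Compute gcd(27, 35).
gcd(27, 35) = 1

Step 2: Check divisibility.
Does 1 divide 25? 25 = 1 x 25, so yes.

By the theorem on linear Diophantine equations, 27i + 35j = 25 has integer solutions if and only if gcd(27, 35) divides 25. Since 1 | 25, solutions exist.

Yes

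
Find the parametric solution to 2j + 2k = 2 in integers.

Step 1: Compute gcd(2, 2) = 2.
Since 2 divides 2, solutions exist.

Step 2: Find a particular solution using extended Euclidean algorithm.
We get j₀ = 0, k₀ = 1.
Check: 2*0 + 2*1 = 2 = 2 ✓

Step 3: Write the general solution.
j = 0 + (2/2)t = 0 + 1t
k = 1 - (2/2)t = 1 - 1t
for any integer t.

j = 0 + 1t, k = 1 - 1t for integer t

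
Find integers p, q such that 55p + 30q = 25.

Step 1: Check solvability.
gcd(55, 30) = 5
Since 5 divides 25, solutions exist.

Step 2: Apply extended Euclidean algorithm to find gcd.
We find integers such that 55*x0 + 30*y0 = 5

Step 3: Scale the particular solution.
Multiply by 25/5 = 5:
p = -5, q = 10

Step 4: Verify.
55*(-5) + 30*(10) = 25 = 25 ✓

p = -5, q = 10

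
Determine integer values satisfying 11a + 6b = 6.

Step 1: Check solvability.
gcd(11, 6) = 1
Since 1 divides 6, solutions exist.

Step 2: Apply extended Euclidean algorithm to find gcd.
We find integers such that 11*x0 + 6*y0 = 1

Step 3: Scale the particular solution.
Multiply by 6/1 = 6:
a = -6, b = 12

Step 4: Verify.
11*(-6) + 6*(12) = 6 = 6 ✓

a = -6, b = 12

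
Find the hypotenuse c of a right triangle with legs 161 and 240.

c² = a² + b² = 161² + 240² = 25921 + 57600 = 83521
c = sqrt(83521) = 289

289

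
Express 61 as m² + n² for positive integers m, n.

We need to find integers m, n > 0 such that m² + n² = 61.
Trying m = 5: n² = 61 - 5² = 61 - 25 = 36
n = 6
Check: 5² + 6² = 25 + 36 = 61 ✓

61 = 5² + 6²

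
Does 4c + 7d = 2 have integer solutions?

Step 1: Compute gcd(4, 7).
gcd(4, 7) = 1

Step 2: Check divisibility.
Does 1 divide 2? 2 = 1 x 2, so yes.

By the theorem on linear Diophantine equations, 4c + 7d = 2 has integer solutions if and only if gcd(4, 7) divides 2. Since 1 | 2, solutions exist.

Yes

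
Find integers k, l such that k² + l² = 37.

We need to find integers k, l > 0 such that k² + l² = 37.
Trying k = 1: l² = 37 - 1² = 37 - 1 = 36
l = 6
Check: 1² + 6² = 1 + 36 = 37 ✓

37 = 1² + 6²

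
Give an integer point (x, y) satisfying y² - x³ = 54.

Try small integer x values and check whether x³ + 54 is a perfect square.
x = 3: x³ + 54 = 3³ + 54 = 27 + 54 = 81
Is 81 a perfect square? 9² = 81 ✓
So (x, y) = (3, -9) is a solution.

x = 3, y = -9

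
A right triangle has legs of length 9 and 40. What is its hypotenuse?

c² = a² + b² = 9² + 40² = 81 + 1600 = 1681
c = 41

41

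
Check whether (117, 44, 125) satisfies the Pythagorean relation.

Compute a² + b²:
117² + 44² = 13689 + 1936 = 15625
Compute c²:
125² = 15625
Since 15625 = 15625, it is a Pythagorean triple.

Yes, it is a Pythagorean triple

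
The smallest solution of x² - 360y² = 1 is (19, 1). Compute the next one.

Solutions to x² - Dy² = 1 are generated by powers of (x₀ + y₀√D).
The next solution satisfies x₁ + y₁√360 = (x₀ + y₀√360)², giving:
x₁ = x₀² + 360y₀² = 19² + 360·1² = 361 + 360 = 721
y₁ = 2x₀y₀ = 2·19·1 = 38

Verify: 721² - 360·38² = 519841 - 519840 = 1 ✓

x = 721, y = 38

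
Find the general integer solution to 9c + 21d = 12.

Step 1: Compute gcd(9, 21) = 3.
Since 3 divides 12, solutions exist.

Step 2: Find a particular solution using extended Euclidean algorithm.
We get c₀ = -8, d₀ = 4.
Check: 9*-8 + 21*4 = 12 = 12 ✓

Step 3: Write the general solution.
c = -8 + (21/3)t = -8 + 7t
d = 4 - (9/3)t = 4 - 3t
for any integer t.

c = -8 + 7t, d = 4 - 3t for integer t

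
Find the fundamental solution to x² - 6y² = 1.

We seek the smallest positive integers (x, y) with x² - 6y² = 1, i.e., x² = 6y² + 1.
Try successive y values:
y = 1: x² = 6·1² + 1 = 7, not a perfect square
y = 2: x² = 6·2² + 1 = 25, x = 5 ✓

Verify: 5² - 6·2² = 25 - 24 = 1 ✓

x = 5, y = 2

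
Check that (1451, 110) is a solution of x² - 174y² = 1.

Compute x² = 1451² = 2105401
Compute 174y² = 174·110² = 174·12100 = 2105400
x² - 174y² = 2105401 - 2105400 = 1
Since this equals 1, (1451, 110) is a solution.

Yes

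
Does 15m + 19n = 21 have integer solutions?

Step 1: Compute gcd(15, 19).
gcd(15, 19) = 1

Step 2: Check divisibility.
Does 1 divide 21? 21 = 1 x 21, so yes.

By the theorem on linear Diophantine equations, 15m + 19n = 21 has integer solutions if and only if gcd(15, 19) divides 21. Since 1 | 21, solutions exist.

Yes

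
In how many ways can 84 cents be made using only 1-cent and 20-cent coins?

We need non-negative integers (x, y) with 1x + 20y = 84.
For each x from 0 to 84, check if (84 - 1x) is a non-negative multiple of 20.
Solutions (x, y): (4,4), (24,3), (44,2), (64,1), ...
Count: 5

5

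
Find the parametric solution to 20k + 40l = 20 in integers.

Step 1: Compute gcd(20, 40) = 20.
Since 20 divides 20, solutions exist.

Step 2: Find a particular solution using extended Euclidean algorithm.
We get k₀ = 1, l₀ = 0.
Check: 20*1 + 40*0 = 20 = 20 ✓

Step 3: Write the general solution.
k = 1 + (40/20)t = 1 + 2t
l = 0 - (20/20)t = 0 - 1t
for any integer t.

k = 1 + 2t, l = 0 - 1t for integer t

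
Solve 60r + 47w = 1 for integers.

Step 1: Check solvability.
gcd(60, 47) = 1
Since 1 divides 1, solutions exist.

Step 2: Apply extended Euclidean algorithm to find gcd.
We find integers such that 60*x0 + 47*y0 = 1

Step 3: Scale the particular solution.
Multiply by 1/1 = 1:
r = -18, w = 23

Step 4: Verify.
60*(-18) + 47*(23) = 1 = 1 ✓

r = -18, w = 23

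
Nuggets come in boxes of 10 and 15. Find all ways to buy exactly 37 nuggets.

We need non-negative integers (x, y) with 10x + 15y = 37.
For each x in 0..3, check if 37 - 10x is a non-negative multiple of 15.
No x yields an integer y ≥ 0.

No solution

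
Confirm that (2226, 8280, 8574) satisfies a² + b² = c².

Compute a² + b² = 2226² + 8280² = 4955076 + 68558400 = 73513476
Compute c² = 8574² = 73513476
Since 73513476 = 73513476, confirmed.

Yes, it is a Pythagorean triple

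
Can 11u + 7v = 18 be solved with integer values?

Step 1: Compute gcd(11, 7).
gcd(11, 7) = 1

Step 2: Check divisibility.
Does 1 divide 18? 18 = 1 x 18, so yes.

By the theorem on linear Diophantine equations, 11u + 7v = 18 has integer solutions if and only if gcd(11, 7) divides 18. Since 1 | 18, solutions exist.

Yes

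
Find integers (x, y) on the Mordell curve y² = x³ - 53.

Try small integer x values and check whether x³ - 53 is a perfect square.
x = 9: x³ - 53 = 9³ - 53 = 729 - 53 = 676
Is 676 a perfect square? 26² = 676 ✓
So (x, y) = (9, -26) is a solution.

x = 9, y = -26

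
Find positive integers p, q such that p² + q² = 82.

Search for p with 82 - p² a perfect square.
p = 1: 82 - 1² = 82 - 1 = 81 = 9² ✓
So p = 1, q = 9.

p = 1, q = 9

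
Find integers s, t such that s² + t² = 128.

We need to find integers s, t > 0 such that s² + t² = 128.
Trying s = 8: t² = 128 - 8² = 128 - 64 = 64
t = 8
Check: 8² + 8² = 64 + 64 = 128 ✓

128 = 8² + 8²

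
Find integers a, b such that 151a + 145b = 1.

Step 1: Check solvability.
gcd(151, 145) = 1
Since 1 divides 1, solutions exist.

Step 2: Apply extended Euclidean algorithm to find gcd.
We find integers such that 151*x0 + 145*y0 = 1

Step 3: Scale the particular solution.
Multiply by 1/1 = 1:
a = -24, b = 25

Step 4: Verify.
151*(-24) + 145*(25) = 1 = 1 ✓

a = -24, b = 25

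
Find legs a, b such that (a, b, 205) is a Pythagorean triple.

We need a² + b² = 205² = 42025.
Trying: 187² + 84² = 34969 + 7056 = 42025 ✓

(187, 84, 205)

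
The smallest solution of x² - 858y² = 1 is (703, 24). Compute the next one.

Solutions to x² - Dy² = 1 are generated by powers of (x₀ + y₀√D).
The next solution satisfies x₁ + y₁√858 = (x₀ + y₀√858)², giving:
x₁ = x₀² + 858y₀² = 703² + 858·24² = 494209 + 494208 = 988417
y₁ = 2x₀y₀ = 2·703·24 = 33744

Verify: 988417² - 858·33744² = 976968165889 - 976968165888 = 1 ✓

x = 988417, y = 33744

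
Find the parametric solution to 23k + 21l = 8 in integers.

Step 1: Compute gcd(23, 21) = 1.
Since 1 divides 8, solutions exist.

Step 2: Find a particular solution using extended Euclidean algorithm.
We get k₀ = -80, l₀ = 88.
Check: 23*-80 + 21*88 = 8 = 8 ✓

Step 3: Write the general solution.
k = -80 + (21/1)t = -80 + 21t
l = 88 - (23/1)t = 88 - 23t
for any integer t.

k = -80 + 21t, l = 88 - 23t for integer t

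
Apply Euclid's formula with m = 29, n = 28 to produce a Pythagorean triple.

a = m² - n² = 29² - 28² = 841 - 784 = 57
b = 2mn = 2·29·28 = 1624
c = m² + n² = 841 + 784 = 1625
Verify: 57² + 1624² = 3249 + 2637376 = 2640625 = 1625² ✓

(57, 1624, 1625)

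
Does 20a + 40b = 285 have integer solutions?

Step 1: Compute gcd(20, 40).
gcd(20, 40) = 20

Step 2: Check divisibility.
Does 20 divide 285? 285 = 20 x 14 + 5, so no.

By the theorem on linear Diophantine equations, 20a + 40b = 285 has integer solutions if and only if gcd(20, 40) divides 285. Since 20 does not divide 285, no solutions exist.

No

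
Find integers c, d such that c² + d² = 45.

We need to find integers c, d > 0 such that c² + d² = 45.
Trying c = 3: d² = 45 - 3² = 45 - 9 = 36
d = 6
Check: 3² + 6² = 9 + 36 = 45 ✓

45 = 3² + 6²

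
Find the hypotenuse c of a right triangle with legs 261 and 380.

c² = a² + b² = 261² + 380² = 68121 + 144400 = 212521
c = 461

461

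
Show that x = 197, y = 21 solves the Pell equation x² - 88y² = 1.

Compute x² = 197² = 38809
Compute 88y² = 88·21² = 88·441 = 38808
x² - 88y² = 38809 - 38808 = 1
Since this equals 1, (197, 21) is a solution.

Yes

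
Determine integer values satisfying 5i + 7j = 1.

Step 1: Check solvability.
gcd(5, 7) = 1
Since 1 divides 1, solutions exist.

Step 2: Apply extended Euclidean algorithm to find gcd.
We find integers such that 5*x0 + 7*y0 = 1

Step 3: Scale the particular solution.
Multiply by 1/1 = 1:
i = 3, j = -2

Step 4: Verify.
5*(3) + 7*(-2) = 1 = 1 ✓

i = 3, j = -2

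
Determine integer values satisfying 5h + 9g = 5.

Step 1: Check solvability.
gcd(5, 9) = 1
Since 1 divides 5, solutions exist.

Step 2: Apply extended Euclidean algorithm to find gcd.
We find integers such that 5*x0 + 9*y0 = 1

Step 3: Scale the particular solution.
Multiply by 5/1 = 5:
h = 10, g = -5

Step 4: Verify.
5*(10) + 9*(-5) = 5 = 5 ✓

h = 10, g = -5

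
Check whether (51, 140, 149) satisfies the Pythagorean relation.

Compute a² + b²:
51² + 140² = 2601 + 19600 = 22201
Compute c²:
149² = 22201
Since 22201 = 22201, it is a Pythagorean triple.

Yes, it is a Pythagorean triple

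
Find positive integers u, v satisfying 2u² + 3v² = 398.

Try small values of u and check whether (398 - 2u²)/3 is a perfect square.
u = 7: 2·7² = 98, so 3v² = 398 - 98 = 300, giving v² = 100, v = 10.
Check: 2·7² + 3·10² = 98 + 300 = 398 ✓

u = 7, v = 10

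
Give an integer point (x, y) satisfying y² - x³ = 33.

Try small integer x values and check whether x³ + 33 is a perfect square.
x = -2: x³ + 33 = -2³ + 33 = -8 + 33 = 25
Is 25 a perfect square? 5² = 25 ✓
So (x, y) = (-2, 5) is a solution.

x = -2, y = 5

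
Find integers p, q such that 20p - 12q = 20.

Step 1: Check solvability.
gcd(20, 12) = 4
Since 4 divides 20, solutions exist.

Step 2: Apply extended Euclidean algorithm to find gcd.
We find integers such that 20*x0 + 12*y0 = 4

Step 3: Scale the particular solution.
Multiply by 20/4 = 5:
p = -5, q = -10

Step 4: Verify.
20*(-5) - 12*(-10) = 20 = 20 ✓

p = -5, q = -10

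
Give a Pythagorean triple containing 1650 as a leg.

We need the other leg and hypotenuse such that 1650² + x² = c².
Take x = 1512, c = 2238: 1650² + 1512² = 2722500 + 2286144 = 5008644 = 2238² ✓
Triple: (1650, 1512, 2238)

(1650, 1512, 2238)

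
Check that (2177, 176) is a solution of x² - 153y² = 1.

Compute x² = 2177² = 4739329
Compute 153y² = 153·176² = 153·30976 = 4739328
x² - 153y² = 4739329 - 4739328 = 1
Since this equals 1, (2177, 176) is a solution.

Yes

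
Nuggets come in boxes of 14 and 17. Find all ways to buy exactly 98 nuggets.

We need non-negative integers (x, y) with 14x + 17y = 98.
For each x in 0..7, check if 98 - 14x is a non-negative multiple of 17.
x = 7: 17y = 0, y = 0 ✓

(7 boxes of 14, 0 boxes of 17)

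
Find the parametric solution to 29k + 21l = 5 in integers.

Step 1: Compute gcd(29, 21) = 1.
Since 1 divides 5, solutions exist.

Step 2: Find a particular solution using extended Euclidean algorithm.
We get k₀ = 40, l₀ = -55.
Check: 29*40 + 21*-55 = 5 = 5 ✓

Step 3: Write the general solution.
k = 40 + (21/1)t = 40 + 21t
l = -55 - (29/1)t = -55 - 29t
for any integer t.

k = 40 + 21t, l = -55 - 29t for integer t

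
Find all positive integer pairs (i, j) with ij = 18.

The positive divisors of 18 are: 1, 2, 3, 6, 9, 18.
Each divisor d gives the pair (d, 18/d):
(1, 18), (2, 9), (3, 6), (6, 3), (9, 2), (18, 1)

(1, 18), (2, 9), (3, 6), (6, 3), (9, 2), (18, 1)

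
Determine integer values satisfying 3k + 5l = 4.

Step 1: Check solvability.
gcd(3, 5) = 1
Since 1 divides 4, solutions exist.

Step 2: Apply extended Euclidean algorithm to find gcd.
We find integers such that 3*x0 + 5*y0 = 1

Step 3: Scale the particular solution.
Multiply by 4/1 = 4:
k = 8, l = -4

Step 4: Verify.
3*(8) + 5*(-4) = 4 = 4 ✓

k = 8, l = -4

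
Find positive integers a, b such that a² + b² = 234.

Search for a with 234 - a² a perfect square.
a = 3: 234 - 3² = 234 - 9 = 225 = 15² ✓
So a = 3, b = 15.

a = 3, b = 15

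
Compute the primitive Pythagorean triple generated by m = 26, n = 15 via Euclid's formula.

a = m² - n² = 26² - 15² = 676 - 225 = 451
b = 2mn = 2·26·15 = 780
c = m² + n² = 676 + 225 = 901
Verify: 451² + 780² = 203401 + 608400 = 811801 = 901² ✓

(451, 780, 901)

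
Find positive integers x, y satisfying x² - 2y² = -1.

We need x² = 2y² - 1. Try successive y:
y = 1: x² = 2·1² - 1 = 1 = 1² ✓
Check: 1² - 2·1² = 1 - 2 = -1 ✓

x = 1, y = 1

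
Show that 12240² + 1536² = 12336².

Compute a² + b² = 12240² + 1536² = 149817600 + 2359296 = 152176896
Compute c² = 12336² = 152176896
Since 152176896 = 152176896, confirmed.

Yes, it is a Pythagorean triple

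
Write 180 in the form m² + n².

We need to find integers m, n > 0 such that m² + n² = 180.
Trying m = 6: n² = 180 - 6² = 180 - 36 = 144
n = 12
Check: 6² + 12² = 36 + 144 = 180 ✓

180 = 6² + 12²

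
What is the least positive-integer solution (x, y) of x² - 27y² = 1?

We seek the smallest positive integers (x, y) with x² - 27y² = 1, i.e., x² = 27y² + 1.
Try successive y values:
y = 1: x² = 27·1² + 1 = 28, not a perfect square
y = 2: x² = 27·2² + 1 = 109, not a perfect square
y = 3: x² = 27·3² + 1 = 244, not a perfect square
... continuing the search (or via continued fractions) ...
y = 5: x² = 27·5² + 1 = 676, x = 26 ✓

Verify: 26² - 27·5² = 676 - 675 = 1 ✓

x = 26, y = 5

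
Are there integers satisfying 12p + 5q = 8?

Step 1: Compute gcd(12, 5).
gcd(12, 5) = 1

Step 2: Check divisibility.
Does 1 divide 8? 8 = 1 x 8, so yes.

By the theorem on linear Diophantine equations, 12p + 5q = 8 has integer solutions if and only if gcd(12, 5) divides 8. Since 1 | 8, solutions exist.

Yes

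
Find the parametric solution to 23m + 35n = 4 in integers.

Step 1: Compute gcd(23, 35) = 1.
Since 1 divides 4, solutions exist.

Step 2: Find a particular solution using extended Euclidean algorithm.
We get m₀ = -12, n₀ = 8.
Check: 23*-12 + 35*8 = 4 = 4 ✓

Step 3: Write the general solution.
m = -12 + (35/1)t = -12 + 35t
n = 8 - (23/1)t = 8 - 23t
for any integer t.

m = -12 + 35t, n = 8 - 23t for integer t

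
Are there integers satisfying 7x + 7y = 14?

Step 1: Compute gcd(7, 7).
gcd(7, 7) = 7

Step 2: Check divisibility.
Does 7 divide 14? 14 = 7 x 2, so yes.

By the theorem on linear Diophantine equations, 7x + 7y = 14 has integer solutions if and only if gcd(7, 7) divides 14. Since 7 | 14, solutions exist.

Yes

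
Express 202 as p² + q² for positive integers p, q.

We need to find integers p, q > 0 such that p² + q² = 202.
Trying p = 9: q² = 202 - 9² = 202 - 81 = 121
q = 11
Check: 9² + 11² = 81 + 121 = 202 ✓

202 = 9² + 11²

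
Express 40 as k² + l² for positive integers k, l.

We need to find integers k, l > 0 such that k² + l² = 40.
Trying k = 2: l² = 40 - 2² = 40 - 4 = 36
l = 6
Check: 2² + 6² = 4 + 36 = 40 ✓

40 = 2² + 6²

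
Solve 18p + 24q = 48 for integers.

Step 1: Check solvability.
gcd(18, 24) = 6
Since 6 divides 48, solutions exist.

Step 2: Apply extended Euclidean algorithm to find gcd.
We find integers such that 18*x0 + 24*y0 = 6

Step 3: Scale the particular solution.
Multiply by 48/6 = 8:
p = -8, q = 8

Step 4: Verify.
18*(-8) + 24*(8) = 48 = 48 ✓

p = -8, q = 8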